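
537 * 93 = 49941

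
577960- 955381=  - 377421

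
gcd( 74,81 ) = 1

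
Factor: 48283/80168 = 2^ ( - 3)*11^( - 1) * 53^1 = 53/88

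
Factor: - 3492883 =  - 101^1*34583^1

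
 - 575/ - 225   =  2 + 5/9= 2.56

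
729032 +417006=1146038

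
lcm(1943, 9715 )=9715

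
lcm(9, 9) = 9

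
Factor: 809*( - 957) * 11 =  - 8516343 = - 3^1*11^2*29^1 * 809^1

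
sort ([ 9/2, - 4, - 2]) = [ - 4,- 2,9/2 ] 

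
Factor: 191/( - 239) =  - 191^1*239^( - 1) 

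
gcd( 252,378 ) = 126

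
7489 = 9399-1910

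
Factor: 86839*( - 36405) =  - 3161373795 = - 3^2*5^1*37^1 * 809^1 * 2347^1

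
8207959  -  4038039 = 4169920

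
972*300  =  291600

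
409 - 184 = 225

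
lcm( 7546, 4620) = 226380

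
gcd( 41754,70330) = 2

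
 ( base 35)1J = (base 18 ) 30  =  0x36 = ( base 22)2a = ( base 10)54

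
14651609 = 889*16481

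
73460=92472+  -  19012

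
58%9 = 4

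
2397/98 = 2397/98 = 24.46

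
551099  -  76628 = 474471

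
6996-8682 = - 1686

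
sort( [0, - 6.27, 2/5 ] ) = [- 6.27 , 0, 2/5 ] 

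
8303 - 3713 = 4590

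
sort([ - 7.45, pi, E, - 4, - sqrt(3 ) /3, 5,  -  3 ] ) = [ - 7.45, - 4, - 3, - sqrt(3)/3, E, pi , 5]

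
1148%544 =60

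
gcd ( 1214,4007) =1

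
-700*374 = -261800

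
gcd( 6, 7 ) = 1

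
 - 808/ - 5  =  161 +3/5 = 161.60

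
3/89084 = 3/89084 = 0.00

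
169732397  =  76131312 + 93601085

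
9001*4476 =40288476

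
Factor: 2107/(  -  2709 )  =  -3^(-2 )*7^1 = -  7/9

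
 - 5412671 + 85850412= 80437741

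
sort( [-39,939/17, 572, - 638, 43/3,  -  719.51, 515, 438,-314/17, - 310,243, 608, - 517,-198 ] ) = [ - 719.51, - 638,  -  517,-310, - 198, - 39,-314/17,43/3 , 939/17,243, 438, 515,572, 608 ]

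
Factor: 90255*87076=2^2*3^1*5^1*11^2*547^1 *1979^1=7859044380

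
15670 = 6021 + 9649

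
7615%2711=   2193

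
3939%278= 47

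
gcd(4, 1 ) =1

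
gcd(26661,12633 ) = 3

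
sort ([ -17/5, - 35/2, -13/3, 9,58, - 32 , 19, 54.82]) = [ - 32, - 35/2, - 13/3 ,  -  17/5, 9,19, 54.82,58 ]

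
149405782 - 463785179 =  - 314379397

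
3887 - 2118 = 1769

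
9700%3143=271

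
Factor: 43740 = 2^2 * 3^7*5^1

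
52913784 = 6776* 7809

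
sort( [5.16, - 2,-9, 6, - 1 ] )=[ - 9, - 2, - 1, 5.16, 6 ]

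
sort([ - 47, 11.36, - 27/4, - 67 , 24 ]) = [ - 67, - 47, - 27/4, 11.36, 24 ] 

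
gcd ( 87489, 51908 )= 1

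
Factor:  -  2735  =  -5^1*547^1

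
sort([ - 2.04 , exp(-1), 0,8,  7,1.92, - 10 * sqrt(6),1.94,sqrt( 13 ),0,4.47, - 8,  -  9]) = [ - 10*sqrt( 6),-9, - 8, - 2.04,0,0,exp(- 1), 1.92,1.94, sqrt( 13 ),4.47,7,8]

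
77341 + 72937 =150278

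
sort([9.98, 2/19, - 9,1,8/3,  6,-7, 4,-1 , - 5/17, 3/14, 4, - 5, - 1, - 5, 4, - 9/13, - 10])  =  [-10, - 9 , - 7, - 5, - 5, - 1, - 1 , - 9/13, - 5/17, 2/19,3/14,1 , 8/3 , 4 , 4, 4,6,  9.98 ]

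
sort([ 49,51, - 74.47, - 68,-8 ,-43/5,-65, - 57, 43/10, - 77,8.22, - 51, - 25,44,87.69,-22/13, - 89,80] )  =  [  -  89, - 77,  -  74.47, - 68,-65, - 57, - 51,- 25,- 43/5,-8,  -  22/13,43/10,8.22, 44, 49,51 , 80,  87.69] 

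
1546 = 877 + 669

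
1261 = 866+395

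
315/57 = 105/19 = 5.53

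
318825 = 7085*45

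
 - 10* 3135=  - 31350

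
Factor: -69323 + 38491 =  -  2^4*41^1*47^1 = - 30832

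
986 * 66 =65076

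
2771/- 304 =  - 2771/304 = -9.12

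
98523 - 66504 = 32019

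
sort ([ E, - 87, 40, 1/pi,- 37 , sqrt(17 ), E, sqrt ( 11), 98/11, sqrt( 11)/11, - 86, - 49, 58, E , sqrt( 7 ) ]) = [ - 87, - 86, - 49, - 37,sqrt(11 ) /11, 1/pi,  sqrt(7),E, E, E,sqrt(11 ) , sqrt(17 ), 98/11  ,  40, 58]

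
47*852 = 40044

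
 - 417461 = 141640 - 559101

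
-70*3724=-260680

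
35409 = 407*87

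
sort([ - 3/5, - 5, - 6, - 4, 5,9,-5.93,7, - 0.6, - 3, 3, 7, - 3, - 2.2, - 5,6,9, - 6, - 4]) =[ - 6,-6, - 5.93,  -  5, - 5, - 4, - 4,-3 , - 3, - 2.2,  -  3/5, - 0.6,3, 5, 6,7, 7,9, 9]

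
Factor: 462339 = 3^2 * 47^1*1093^1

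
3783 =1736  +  2047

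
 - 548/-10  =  54 + 4/5= 54.80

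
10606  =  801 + 9805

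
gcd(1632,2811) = 3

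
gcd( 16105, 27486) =1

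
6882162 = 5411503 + 1470659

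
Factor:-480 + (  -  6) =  - 2^1*3^5 =- 486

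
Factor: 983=983^1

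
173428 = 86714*2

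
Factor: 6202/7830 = 3101/3915= 3^( - 3 )*5^( - 1) * 7^1 * 29^( - 1 )*443^1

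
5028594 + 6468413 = 11497007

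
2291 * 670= 1534970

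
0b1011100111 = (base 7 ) 2111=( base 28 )qf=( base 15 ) 348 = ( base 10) 743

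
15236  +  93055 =108291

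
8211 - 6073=2138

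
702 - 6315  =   - 5613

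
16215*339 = 5496885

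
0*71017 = 0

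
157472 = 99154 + 58318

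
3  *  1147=3441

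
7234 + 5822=13056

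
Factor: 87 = 3^1*29^1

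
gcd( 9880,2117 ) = 1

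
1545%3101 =1545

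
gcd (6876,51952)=764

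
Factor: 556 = 2^2*139^1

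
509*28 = 14252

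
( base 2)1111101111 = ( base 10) 1007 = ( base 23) 1ki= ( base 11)836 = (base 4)33233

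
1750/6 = 291 + 2/3 =291.67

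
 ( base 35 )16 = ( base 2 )101001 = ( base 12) 35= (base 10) 41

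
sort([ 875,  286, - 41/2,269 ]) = [-41/2,269,286,875 ]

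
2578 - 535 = 2043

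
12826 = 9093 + 3733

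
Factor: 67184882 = 2^1*5281^1 * 6361^1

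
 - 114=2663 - 2777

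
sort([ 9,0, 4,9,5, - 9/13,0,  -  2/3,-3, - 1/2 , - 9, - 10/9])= [ - 9,- 3, - 10/9 , - 9/13, - 2/3, - 1/2,0,0,  4,5,  9,9 ]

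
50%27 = 23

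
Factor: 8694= 2^1*3^3*7^1*23^1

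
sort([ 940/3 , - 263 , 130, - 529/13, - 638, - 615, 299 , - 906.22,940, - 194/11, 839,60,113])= [ - 906.22, -638,-615, - 263,- 529/13,-194/11, 60, 113  ,  130 , 299,940/3, 839,940]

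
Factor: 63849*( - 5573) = -3^1*5573^1*21283^1 = - 355830477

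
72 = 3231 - 3159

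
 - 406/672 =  - 1 + 19/48 = - 0.60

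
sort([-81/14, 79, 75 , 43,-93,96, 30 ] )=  [-93,  -  81/14, 30,43,75,79,96]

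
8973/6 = 2991/2  =  1495.50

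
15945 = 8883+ 7062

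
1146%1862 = 1146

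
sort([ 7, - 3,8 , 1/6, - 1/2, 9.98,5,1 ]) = [ - 3,-1/2,1/6, 1,5 , 7, 8, 9.98 ]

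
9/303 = 3/101 = 0.03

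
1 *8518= 8518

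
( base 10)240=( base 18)D6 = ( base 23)AA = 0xF0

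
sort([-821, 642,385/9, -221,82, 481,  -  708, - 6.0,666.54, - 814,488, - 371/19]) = [ - 821,-814,-708, - 221,-371/19, - 6.0,385/9,82, 481, 488,642,  666.54 ]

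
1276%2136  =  1276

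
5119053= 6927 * 739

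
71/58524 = 71/58524= 0.00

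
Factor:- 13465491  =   - 3^1*13^1*379^1*911^1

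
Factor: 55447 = 7^1*89^2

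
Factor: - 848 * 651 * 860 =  - 2^6*3^1*5^1 * 7^1*31^1*43^1*53^1 = -  474761280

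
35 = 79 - 44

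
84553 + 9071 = 93624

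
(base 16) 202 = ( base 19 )181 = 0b1000000010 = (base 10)514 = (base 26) JK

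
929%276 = 101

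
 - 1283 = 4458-5741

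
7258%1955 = 1393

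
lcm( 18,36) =36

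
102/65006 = 51/32503 = 0.00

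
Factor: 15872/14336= 2^( - 2 )*7^( - 1)*31^1= 31/28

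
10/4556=5/2278 = 0.00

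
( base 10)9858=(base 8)23202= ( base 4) 2122002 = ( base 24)h2i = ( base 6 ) 113350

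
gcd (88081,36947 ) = 1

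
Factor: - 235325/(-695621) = 5^2 * 9413^1*695621^ (-1 )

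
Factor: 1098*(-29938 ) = - 2^2*3^2*61^1*14969^1= - 32871924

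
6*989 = 5934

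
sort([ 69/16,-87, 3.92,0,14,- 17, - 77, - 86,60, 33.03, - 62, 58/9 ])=[ - 87, - 86, - 77, - 62, - 17,0,3.92, 69/16, 58/9,  14,33.03,  60 ] 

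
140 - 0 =140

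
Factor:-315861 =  - 3^1  *7^1*13^2 * 89^1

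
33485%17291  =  16194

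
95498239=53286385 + 42211854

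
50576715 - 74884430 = -24307715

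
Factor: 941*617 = 617^1*941^1 = 580597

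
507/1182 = 169/394=0.43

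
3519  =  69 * 51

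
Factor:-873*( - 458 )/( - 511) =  - 399834/511  =  -2^1* 3^2 * 7^( - 1 )*73^(  -  1)*97^1* 229^1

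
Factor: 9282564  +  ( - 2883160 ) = 2^2*11^1*145441^1 = 6399404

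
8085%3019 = 2047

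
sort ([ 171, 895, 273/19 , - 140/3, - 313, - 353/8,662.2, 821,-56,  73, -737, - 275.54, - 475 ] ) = [ - 737, - 475, - 313 , - 275.54, - 56,-140/3 , - 353/8, 273/19, 73 , 171, 662.2,  821,895] 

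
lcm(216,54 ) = 216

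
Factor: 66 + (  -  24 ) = 2^1*3^1*7^1 = 42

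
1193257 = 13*91789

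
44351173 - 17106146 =27245027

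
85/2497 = 85/2497 = 0.03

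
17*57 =969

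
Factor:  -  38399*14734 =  - 2^1* 19^1*43^1 * 47^1 *53^1*139^1 = -565770866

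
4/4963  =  4/4963 = 0.00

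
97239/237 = 410+ 23/79 =410.29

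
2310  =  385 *6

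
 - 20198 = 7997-28195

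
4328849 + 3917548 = 8246397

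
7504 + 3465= 10969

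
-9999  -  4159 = - 14158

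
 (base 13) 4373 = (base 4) 2102231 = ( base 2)10010010101101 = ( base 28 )br9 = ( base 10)9389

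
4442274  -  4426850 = 15424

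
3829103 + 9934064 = 13763167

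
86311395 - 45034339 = 41277056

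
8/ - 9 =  - 8/9 = -  0.89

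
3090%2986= 104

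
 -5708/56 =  - 102 + 1/14=- 101.93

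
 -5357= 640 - 5997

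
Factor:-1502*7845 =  - 11783190 = - 2^1*3^1*5^1 * 523^1*751^1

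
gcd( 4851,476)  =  7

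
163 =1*163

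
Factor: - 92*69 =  - 6348 = - 2^2 * 3^1 * 23^2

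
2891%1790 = 1101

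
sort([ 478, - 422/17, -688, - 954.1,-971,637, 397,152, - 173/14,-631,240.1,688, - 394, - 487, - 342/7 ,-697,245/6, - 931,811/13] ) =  [ - 971 , - 954.1, - 931, - 697, - 688, - 631, - 487, - 394, - 342/7, - 422/17, - 173/14,245/6,  811/13, 152,240.1,397,478, 637,688] 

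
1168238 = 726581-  - 441657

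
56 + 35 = 91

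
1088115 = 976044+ 112071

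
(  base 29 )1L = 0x32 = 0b110010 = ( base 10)50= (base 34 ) 1G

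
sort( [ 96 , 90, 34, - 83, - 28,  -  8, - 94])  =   [ - 94,-83, - 28, - 8, 34,90,96]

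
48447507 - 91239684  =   - 42792177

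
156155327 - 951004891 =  - 794849564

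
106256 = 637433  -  531177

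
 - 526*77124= - 40567224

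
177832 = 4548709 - 4370877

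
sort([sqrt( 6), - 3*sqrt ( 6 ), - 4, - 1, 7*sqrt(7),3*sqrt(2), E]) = [ -3*sqrt(6), - 4,-1, sqrt( 6)  ,  E, 3*sqrt(2), 7*sqrt( 7)] 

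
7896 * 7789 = 61501944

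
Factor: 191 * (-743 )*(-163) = 163^1 * 191^1*743^1 = 23131819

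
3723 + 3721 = 7444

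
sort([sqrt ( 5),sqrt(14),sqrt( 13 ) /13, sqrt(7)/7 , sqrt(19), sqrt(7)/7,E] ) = [ sqrt( 13)/13, sqrt(7) /7 , sqrt(7)/7, sqrt( 5), E,sqrt(14),  sqrt(19 ) ]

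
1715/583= 2 + 549/583  =  2.94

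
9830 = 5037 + 4793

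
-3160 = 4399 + - 7559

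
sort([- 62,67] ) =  [ - 62,67]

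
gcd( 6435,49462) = 1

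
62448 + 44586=107034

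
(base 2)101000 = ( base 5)130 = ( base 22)1i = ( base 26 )1e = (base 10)40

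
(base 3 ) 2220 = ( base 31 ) 2G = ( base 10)78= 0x4e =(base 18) 46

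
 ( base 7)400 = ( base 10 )196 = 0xC4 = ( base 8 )304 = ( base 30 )6g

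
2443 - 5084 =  - 2641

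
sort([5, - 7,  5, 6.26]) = [ -7,5,5,6.26]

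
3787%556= 451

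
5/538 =5/538 = 0.01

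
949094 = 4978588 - 4029494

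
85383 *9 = 768447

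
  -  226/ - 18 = 113/9 = 12.56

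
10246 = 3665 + 6581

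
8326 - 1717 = 6609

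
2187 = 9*243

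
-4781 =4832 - 9613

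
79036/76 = 19759/19= 1039.95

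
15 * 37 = 555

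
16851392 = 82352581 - 65501189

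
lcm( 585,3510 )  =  3510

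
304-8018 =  - 7714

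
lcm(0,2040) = 0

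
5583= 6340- 757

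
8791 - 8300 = 491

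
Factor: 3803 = 3803^1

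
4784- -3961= 8745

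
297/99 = 3  =  3.00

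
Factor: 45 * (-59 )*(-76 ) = 201780 = 2^2*3^2* 5^1*19^1*59^1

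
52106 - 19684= 32422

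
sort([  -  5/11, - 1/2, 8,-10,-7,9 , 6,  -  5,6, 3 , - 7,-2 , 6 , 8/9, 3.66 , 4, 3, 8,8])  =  [ - 10, - 7, - 7, -5, - 2,-1/2, - 5/11, 8/9,  3, 3,3.66, 4 , 6, 6, 6,8,  8,8, 9] 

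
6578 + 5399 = 11977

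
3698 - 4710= - 1012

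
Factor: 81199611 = 3^3*3007393^1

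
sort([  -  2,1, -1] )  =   [  -  2, -1 , 1]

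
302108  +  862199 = 1164307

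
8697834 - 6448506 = 2249328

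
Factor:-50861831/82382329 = -67^(-1)*577^(-1)*853^1*2131^( - 1 )*59627^1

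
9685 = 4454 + 5231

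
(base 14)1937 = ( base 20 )b7h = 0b1000111001101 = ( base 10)4557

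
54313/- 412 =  - 132 +71/412 = - 131.83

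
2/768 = 1/384 = 0.00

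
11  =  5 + 6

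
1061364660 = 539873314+521491346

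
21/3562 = 21/3562 =0.01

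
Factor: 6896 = 2^4*431^1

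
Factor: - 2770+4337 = 1567 = 1567^1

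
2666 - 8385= -5719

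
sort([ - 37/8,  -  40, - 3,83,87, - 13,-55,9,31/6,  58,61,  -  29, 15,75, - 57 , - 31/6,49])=[-57, - 55, - 40, - 29, -13, - 31/6, - 37/8, - 3, 31/6,9,15,49,  58,61, 75, 83,  87]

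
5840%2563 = 714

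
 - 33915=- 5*6783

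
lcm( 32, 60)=480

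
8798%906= 644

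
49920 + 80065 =129985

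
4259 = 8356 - 4097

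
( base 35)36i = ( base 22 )819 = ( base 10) 3903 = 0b111100111111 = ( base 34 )3cr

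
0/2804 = 0=0.00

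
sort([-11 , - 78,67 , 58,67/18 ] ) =[ - 78, - 11  ,  67/18, 58,67 ]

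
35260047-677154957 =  -641894910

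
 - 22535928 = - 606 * 37188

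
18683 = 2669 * 7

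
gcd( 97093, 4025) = 1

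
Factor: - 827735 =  - 5^1*19^1*8713^1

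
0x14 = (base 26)K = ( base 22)K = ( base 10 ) 20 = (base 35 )K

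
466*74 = 34484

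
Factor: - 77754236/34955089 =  - 2^2*7^1*13^( - 1) * 197^(-1 )*271^1*10247^1*13649^( - 1 )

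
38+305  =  343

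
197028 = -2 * (-98514 ) 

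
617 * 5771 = 3560707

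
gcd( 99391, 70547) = 1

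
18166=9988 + 8178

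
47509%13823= 6040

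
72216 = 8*9027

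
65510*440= 28824400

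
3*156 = 468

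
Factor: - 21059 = - 21059^1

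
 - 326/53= - 7 + 45/53=- 6.15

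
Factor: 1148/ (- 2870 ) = - 2/5 = - 2^1*5^(  -  1) 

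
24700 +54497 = 79197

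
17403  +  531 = 17934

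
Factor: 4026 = 2^1 * 3^1 * 11^1*61^1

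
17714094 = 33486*529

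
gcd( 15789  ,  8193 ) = 3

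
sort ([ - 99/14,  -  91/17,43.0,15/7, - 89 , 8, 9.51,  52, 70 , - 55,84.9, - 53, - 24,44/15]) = [ - 89, - 55,-53,- 24, - 99/14,- 91/17,15/7, 44/15,8, 9.51,43.0,52,  70,84.9 ] 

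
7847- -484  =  8331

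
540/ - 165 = - 4+ 8/11 = - 3.27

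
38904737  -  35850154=3054583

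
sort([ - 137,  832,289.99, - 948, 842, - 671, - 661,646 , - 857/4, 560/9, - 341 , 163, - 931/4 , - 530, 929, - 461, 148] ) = [ - 948, - 671,-661, - 530  ,- 461, - 341, - 931/4, - 857/4, - 137,560/9,148,163, 289.99,  646,832, 842, 929] 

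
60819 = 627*97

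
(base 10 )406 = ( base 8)626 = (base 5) 3111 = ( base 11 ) 33a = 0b110010110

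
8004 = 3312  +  4692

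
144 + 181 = 325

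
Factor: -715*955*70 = -47797750 = - 2^1 * 5^3*7^1*11^1* 13^1*191^1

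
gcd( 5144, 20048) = 8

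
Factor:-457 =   -  457^1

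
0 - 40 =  - 40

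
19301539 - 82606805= - 63305266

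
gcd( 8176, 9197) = 1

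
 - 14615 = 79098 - 93713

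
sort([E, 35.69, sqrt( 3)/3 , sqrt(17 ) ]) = [ sqrt( 3 )/3 , E, sqrt( 17 ), 35.69 ] 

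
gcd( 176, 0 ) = 176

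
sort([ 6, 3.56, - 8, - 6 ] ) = [ - 8 , - 6,  3.56, 6 ]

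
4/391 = 4/391 = 0.01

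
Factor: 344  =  2^3 * 43^1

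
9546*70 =668220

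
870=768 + 102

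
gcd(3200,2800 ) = 400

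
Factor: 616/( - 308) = - 2 =- 2^1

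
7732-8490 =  - 758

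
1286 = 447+839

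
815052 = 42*19406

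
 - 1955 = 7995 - 9950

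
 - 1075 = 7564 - 8639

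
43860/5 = 8772  =  8772.00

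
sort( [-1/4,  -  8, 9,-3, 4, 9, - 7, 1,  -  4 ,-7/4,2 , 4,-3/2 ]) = [ - 8,-7, - 4, - 3,  -  7/4,-3/2, - 1/4  ,  1,2,  4, 4, 9, 9 ]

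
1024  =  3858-2834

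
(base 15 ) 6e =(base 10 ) 104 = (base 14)76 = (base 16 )68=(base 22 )4G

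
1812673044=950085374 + 862587670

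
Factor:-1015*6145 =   -  5^2*7^1*29^1*1229^1 = - 6237175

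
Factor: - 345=-3^1*5^1*23^1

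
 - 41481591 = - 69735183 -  - 28253592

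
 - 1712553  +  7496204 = 5783651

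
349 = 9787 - 9438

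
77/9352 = 11/1336 = 0.01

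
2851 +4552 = 7403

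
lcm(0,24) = 0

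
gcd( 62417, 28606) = 1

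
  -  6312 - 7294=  - 13606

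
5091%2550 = 2541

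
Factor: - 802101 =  - 3^1*167^1*1601^1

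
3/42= 1/14 = 0.07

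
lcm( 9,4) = 36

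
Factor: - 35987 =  - 7^1 * 53^1*97^1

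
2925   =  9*325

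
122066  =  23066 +99000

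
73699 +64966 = 138665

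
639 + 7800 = 8439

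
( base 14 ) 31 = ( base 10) 43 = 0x2B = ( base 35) 18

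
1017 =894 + 123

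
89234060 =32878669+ 56355391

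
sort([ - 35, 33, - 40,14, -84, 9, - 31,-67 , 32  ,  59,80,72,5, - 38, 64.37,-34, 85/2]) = [ -84, - 67, - 40, - 38, - 35,-34, - 31,5,9,  14,32 , 33,85/2,59,64.37,72,80]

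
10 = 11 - 1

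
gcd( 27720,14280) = 840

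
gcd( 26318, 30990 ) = 2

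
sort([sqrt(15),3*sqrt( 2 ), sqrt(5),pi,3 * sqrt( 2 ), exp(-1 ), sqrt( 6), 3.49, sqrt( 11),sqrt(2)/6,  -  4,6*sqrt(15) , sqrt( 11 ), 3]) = [ - 4, sqrt(2 ) /6,exp(-1),sqrt (5),sqrt( 6 ),3,pi,sqrt( 11),sqrt( 11),3.49,sqrt( 15),3*sqrt(2), 3*sqrt(2)  ,  6*sqrt(15)] 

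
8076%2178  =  1542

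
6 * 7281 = 43686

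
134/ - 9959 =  - 1 + 9825/9959 = - 0.01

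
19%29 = 19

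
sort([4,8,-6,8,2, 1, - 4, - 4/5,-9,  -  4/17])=[- 9 , - 6, - 4,-4/5,-4/17,1,2,4,8,8]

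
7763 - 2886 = 4877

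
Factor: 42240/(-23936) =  - 30/17 = - 2^1*3^1* 5^1*17^( - 1) 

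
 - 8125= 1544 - 9669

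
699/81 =233/27   =  8.63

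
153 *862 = 131886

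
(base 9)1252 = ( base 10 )938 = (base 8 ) 1652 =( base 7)2510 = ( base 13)572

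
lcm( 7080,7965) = 63720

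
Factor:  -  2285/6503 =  - 5^1 * 7^( -1) * 457^1*929^( - 1)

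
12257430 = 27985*438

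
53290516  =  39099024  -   - 14191492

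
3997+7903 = 11900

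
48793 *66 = 3220338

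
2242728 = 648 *3461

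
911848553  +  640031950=1551880503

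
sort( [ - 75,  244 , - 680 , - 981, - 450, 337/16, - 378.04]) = [  -  981, - 680, -450, - 378.04,-75, 337/16 , 244] 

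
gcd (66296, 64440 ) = 8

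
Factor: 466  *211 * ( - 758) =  -74531108 = - 2^2*211^1*233^1*379^1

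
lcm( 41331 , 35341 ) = 2438529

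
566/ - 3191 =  - 1 + 2625/3191  =  -  0.18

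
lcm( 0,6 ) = 0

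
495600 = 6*82600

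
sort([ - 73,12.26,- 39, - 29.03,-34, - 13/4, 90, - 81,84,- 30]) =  [ - 81, - 73, - 39, - 34, - 30, - 29.03,  -  13/4, 12.26, 84 , 90 ] 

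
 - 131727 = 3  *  ( - 43909)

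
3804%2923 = 881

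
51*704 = 35904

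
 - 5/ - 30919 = 5/30919 = 0.00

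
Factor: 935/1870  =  1/2 = 2^( - 1)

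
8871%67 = 27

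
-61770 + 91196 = 29426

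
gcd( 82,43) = 1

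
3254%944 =422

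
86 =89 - 3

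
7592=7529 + 63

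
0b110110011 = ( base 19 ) 13H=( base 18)163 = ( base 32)dj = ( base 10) 435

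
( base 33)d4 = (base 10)433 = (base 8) 661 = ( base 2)110110001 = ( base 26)gh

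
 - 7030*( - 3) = 21090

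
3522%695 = 47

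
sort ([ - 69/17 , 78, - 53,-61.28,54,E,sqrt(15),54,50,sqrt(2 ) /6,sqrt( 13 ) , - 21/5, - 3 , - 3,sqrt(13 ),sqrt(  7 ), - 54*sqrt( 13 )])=[ - 54*sqrt(13), - 61.28, - 53, - 21/5 ,  -  69/17, - 3, - 3,sqrt( 2)/6, sqrt(7), E, sqrt(13 ),sqrt(13 ),sqrt ( 15) , 50,54, 54, 78]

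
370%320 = 50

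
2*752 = 1504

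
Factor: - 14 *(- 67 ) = 938 =2^1*7^1*67^1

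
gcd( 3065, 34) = 1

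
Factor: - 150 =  - 2^1*3^1*5^2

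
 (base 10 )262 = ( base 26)a2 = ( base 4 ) 10012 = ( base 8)406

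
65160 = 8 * 8145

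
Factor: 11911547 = 29^1*431^1*953^1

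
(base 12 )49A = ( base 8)1266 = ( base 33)l1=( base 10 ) 694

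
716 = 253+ 463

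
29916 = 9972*3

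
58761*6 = 352566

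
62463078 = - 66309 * ( - 942)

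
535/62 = 8 + 39/62  =  8.63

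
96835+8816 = 105651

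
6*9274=55644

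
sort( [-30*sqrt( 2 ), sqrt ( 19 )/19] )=[ - 30*sqrt(2 ), sqrt(19 ) /19] 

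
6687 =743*9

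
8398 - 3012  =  5386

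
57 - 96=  - 39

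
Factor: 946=2^1* 11^1*43^1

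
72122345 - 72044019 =78326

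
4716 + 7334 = 12050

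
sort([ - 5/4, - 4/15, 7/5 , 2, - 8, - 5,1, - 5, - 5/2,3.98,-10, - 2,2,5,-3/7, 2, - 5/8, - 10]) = [ - 10, - 10, - 8 , - 5, - 5, - 5/2, - 2,- 5/4, - 5/8,-3/7, - 4/15,1,  7/5, 2, 2,2, 3.98, 5 ]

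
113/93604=113/93604 =0.00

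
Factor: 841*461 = 29^2*461^1 = 387701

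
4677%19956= 4677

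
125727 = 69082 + 56645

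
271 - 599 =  - 328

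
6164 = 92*67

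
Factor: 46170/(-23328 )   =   - 95/48 = -2^(-4 ) * 3^ ( - 1 ) *5^1 * 19^1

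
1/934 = 1/934=0.00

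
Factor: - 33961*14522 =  - 2^1*53^1*137^1 * 33961^1 = - 493181642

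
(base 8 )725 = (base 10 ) 469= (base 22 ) L7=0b111010101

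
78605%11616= 8909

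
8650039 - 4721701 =3928338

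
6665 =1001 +5664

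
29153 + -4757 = 24396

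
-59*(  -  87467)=5160553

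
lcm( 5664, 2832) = 5664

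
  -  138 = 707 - 845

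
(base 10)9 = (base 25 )9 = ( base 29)9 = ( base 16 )9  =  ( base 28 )9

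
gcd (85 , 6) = 1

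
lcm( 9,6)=18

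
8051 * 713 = 5740363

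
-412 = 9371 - 9783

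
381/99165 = 127/33055 =0.00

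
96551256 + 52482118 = 149033374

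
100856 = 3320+97536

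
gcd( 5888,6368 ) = 32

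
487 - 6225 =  - 5738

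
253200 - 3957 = 249243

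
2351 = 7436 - 5085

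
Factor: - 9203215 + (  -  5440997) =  - 14644212 = - 2^2*3^1*11^1*19^1 * 5839^1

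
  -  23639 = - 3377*7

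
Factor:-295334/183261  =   - 2^1*3^( - 1 )*127^( - 1 )*307^1 = - 614/381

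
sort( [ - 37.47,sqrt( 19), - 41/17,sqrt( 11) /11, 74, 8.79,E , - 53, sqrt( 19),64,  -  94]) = [-94,  -  53 , - 37.47, - 41/17,sqrt( 11) /11,E,sqrt( 19),sqrt( 19),8.79, 64,74] 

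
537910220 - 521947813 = 15962407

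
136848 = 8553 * 16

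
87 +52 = 139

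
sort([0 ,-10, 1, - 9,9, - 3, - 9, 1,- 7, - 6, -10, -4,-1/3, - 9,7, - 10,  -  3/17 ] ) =[ - 10,-10, - 10, - 9, - 9, - 9, - 7, - 6, - 4, - 3, - 1/3, - 3/17,0,1, 1,7, 9 ] 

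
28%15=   13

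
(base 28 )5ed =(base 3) 12221012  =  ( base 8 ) 10345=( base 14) 180d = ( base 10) 4325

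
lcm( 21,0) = 0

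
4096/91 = 45 + 1/91 = 45.01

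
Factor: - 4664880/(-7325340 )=2^2 * 3^1*11^(-1 )*19^1*31^1*1009^( - 1)= 7068/11099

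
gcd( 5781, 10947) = 123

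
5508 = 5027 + 481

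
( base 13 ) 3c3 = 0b1010011010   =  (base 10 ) 666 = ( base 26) pg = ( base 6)3030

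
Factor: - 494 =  - 2^1*13^1*19^1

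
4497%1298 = 603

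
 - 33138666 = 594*( - 55789)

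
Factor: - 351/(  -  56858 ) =2^ ( - 1)*3^3*13^1 * 28429^( - 1) 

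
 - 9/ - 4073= 9/4073 =0.00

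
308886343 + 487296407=796182750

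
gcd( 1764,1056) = 12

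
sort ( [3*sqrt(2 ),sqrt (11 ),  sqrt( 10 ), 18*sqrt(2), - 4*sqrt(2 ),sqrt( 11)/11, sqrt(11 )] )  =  [-4*sqrt( 2 ), sqrt (11 ) /11,sqrt(10),sqrt ( 11), sqrt (11 ),3*sqrt( 2 ), 18* sqrt( 2) ]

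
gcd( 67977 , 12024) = 9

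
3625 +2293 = 5918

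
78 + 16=94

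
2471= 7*353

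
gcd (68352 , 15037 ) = 1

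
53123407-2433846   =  50689561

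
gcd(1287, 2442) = 33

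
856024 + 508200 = 1364224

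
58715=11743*5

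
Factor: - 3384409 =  - 7^1 * 101^1*4787^1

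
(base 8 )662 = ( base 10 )434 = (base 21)ke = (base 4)12302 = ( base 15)1DE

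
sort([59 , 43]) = [ 43, 59 ]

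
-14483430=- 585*24758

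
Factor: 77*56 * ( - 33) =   -  2^3 * 3^1*7^2 * 11^2 = - 142296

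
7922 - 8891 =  - 969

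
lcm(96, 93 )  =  2976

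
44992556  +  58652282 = 103644838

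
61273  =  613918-552645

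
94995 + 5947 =100942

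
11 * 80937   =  890307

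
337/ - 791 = -1+454/791 = - 0.43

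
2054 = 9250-7196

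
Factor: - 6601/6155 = -5^(-1 )*7^1*23^1*41^1*1231^ (  -  1 ) 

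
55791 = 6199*9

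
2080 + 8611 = 10691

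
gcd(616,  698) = 2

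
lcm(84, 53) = 4452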